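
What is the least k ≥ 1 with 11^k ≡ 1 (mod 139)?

ord(11) | φ(139) = 139 − 1 = 138 = 2 · 3 · 23.
Divisors of 138: 1, 2, 3, 6, 23, 46, 69, 138.
Compute 11^d (mod 139) for the divisors d until we hit 1:
11^1 ≡ 11 (mod 139)
11^2 ≡ 121 (mod 139)
11^3 ≡ 80 (mod 139)
11^6 ≡ 6 (mod 139)
11^23 ≡ 42 (mod 139)
11^46 ≡ 96 (mod 139)
11^69 ≡ 1 (mod 139) ✓
So ord_139(11) = 69.

69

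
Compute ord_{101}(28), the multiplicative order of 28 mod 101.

100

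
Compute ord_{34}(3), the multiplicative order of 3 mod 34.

The order of 3 must divide φ(34) = φ(2)·φ(17) = 1·16 = 16 = 2^4.
Divisors of 16: 1, 2, 4, 8, 16.
Check 3^d mod 34 for each divisor in increasing order:
3^1 ≡ 3 (mod 34)
3^2 ≡ 9 (mod 34)
3^4 ≡ 13 (mod 34)
3^8 ≡ 33 (mod 34)
3^16 ≡ 1 (mod 34) ✓
Hence ord(3) = 16.

16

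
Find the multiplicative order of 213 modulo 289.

136

ord(213) | φ(289) = φ(17^2) = 17·(17−1) = 272 = 2^4 · 17.
Divisors of 272: 1, 2, 4, 8, 16, 17, 34, 68, 136, 272.
Evaluate successive powers at the divisors of 272:
213^1 ≡ 213 (mod 289)
213^2 ≡ 285 (mod 289)
213^4 ≡ 16 (mod 289)
213^8 ≡ 256 (mod 289)
213^16 ≡ 222 (mod 289)
213^17 ≡ 179 (mod 289)
213^34 ≡ 251 (mod 289)
213^68 ≡ 288 (mod 289)
213^136 ≡ 1 (mod 289) ✓
Therefore the multiplicative order of 213 modulo 289 is 136.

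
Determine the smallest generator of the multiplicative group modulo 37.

2

φ(37) = 37 − 1 = 36 = 2^2 · 3^2.
Test candidates g = 2, 3, … against the prime factors q ∈ {2, 3} of φ(37): g is a generator iff g^(36/q) ≢ 1 for every such q.
g = 2: 2^18 ≡ 36; 2^12 ≡ 26 — none is 1, so 2 is a primitive root.
So 2 is the smallest generator of (Z/37Z)^×.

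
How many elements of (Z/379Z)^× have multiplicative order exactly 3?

φ(379) = 379 − 1 = 378 = 2 · 3^3 · 7.
In a cyclic group of order 378, there are φ(d) elements of order d for each divisor d of 378, and zero for non-divisors.
3 | 378, and φ(3) = 3 − 1 = 2.

2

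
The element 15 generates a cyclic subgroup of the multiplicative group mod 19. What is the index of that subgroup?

ord(15) | φ(19) = 19 − 1 = 18 = 2 · 3^2.
Divisors of 18: 1, 2, 3, 6, 9, 18.
Test each divisor d:
15^1 ≡ 15
15^2 ≡ 16
15^3 ≡ 12
15^6 ≡ 11
15^9 ≡ 18
15^18 ≡ 1
Thus |⟨15⟩| = ord(15) = 18.
Index = |(Z/19Z)^×| / |⟨15⟩| = 18 / 18 = 1.

1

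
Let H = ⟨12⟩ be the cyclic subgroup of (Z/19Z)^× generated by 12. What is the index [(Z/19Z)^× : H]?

The order of 12 must divide φ(19) = 19 − 1 = 18 = 2 · 3^2.
Divisors of 18: 1, 2, 3, 6, 9, 18.
Check 12^d mod 19 for each divisor in increasing order:
12^1 ≡ 12
12^2 ≡ 11
12^3 ≡ 18
12^6 ≡ 1
The order of 12 is 6, so the subgroup it generates has 6 elements.
The index is φ(19) / ord(12) = 18 / 6 = 3.

3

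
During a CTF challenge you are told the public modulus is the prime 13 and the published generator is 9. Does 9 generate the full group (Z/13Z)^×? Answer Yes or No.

No

φ(13) = 13 − 1 = 12 = 2^2 · 3.
An element g generates (Z/13Z)^× iff g^(12/q) ≢ 1 (mod 13) for each prime q ∈ {2, 3}.
9^6 ≡ 1 (mod 13)  [q = 2: ≡ 1 ✗]
9^4 ≡ 9 (mod 13)  [q = 3: ≢ 1 ✓]
9^6 ≡ 1 shows ord(9) | 6, strictly less than φ(13); not a primitive root.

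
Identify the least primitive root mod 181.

φ(181) = 181 − 1 = 180 = 2^2 · 3^2 · 5.
Test candidates g = 2, 3, … against the prime factors q ∈ {2, 3, 5} of φ(181): g is a generator iff g^(180/q) ≢ 1 for every such q.
g = 2: 2^90 ≡ 180; 2^60 ≡ 48; 2^36 ≡ 59 — none is 1, so 2 is a primitive root.
So 2 is the smallest generator of (Z/181Z)^×.

2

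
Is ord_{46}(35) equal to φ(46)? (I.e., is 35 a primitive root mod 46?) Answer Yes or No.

No

φ(46) = φ(2)·φ(23) = 1·22 = 22 = 2 · 11.
35 is a primitive root mod 46 iff 35^(φ(46)/q) ≢ 1 for every prime q | φ(46), i.e. q ∈ {2, 11}.
35^11 ≡ 1 (mod 46)  [q = 2: ≡ 1 ✗]
35^2 ≡ 29 (mod 46)  [q = 11: ≢ 1 ✓]
Since 35^11 ≡ 1, the order of 35 divides 11 < 22, so 35 is not a primitive root.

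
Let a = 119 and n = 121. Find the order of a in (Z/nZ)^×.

55

Since 119 ∈ (Z/121Z)^×, its order divides φ(121) = φ(11^2) = 11·(11−1) = 110 = 2 · 5 · 11.
Divisors of 110: 1, 2, 5, 10, 11, 22, 55, 110.
Evaluate successive powers at the divisors of 110:
119^1 ≡ 119 (mod 121)
119^2 ≡ 4 (mod 121)
119^5 ≡ 89 (mod 121)
119^10 ≡ 56 (mod 121)
119^11 ≡ 9 (mod 121)
119^22 ≡ 81 (mod 121)
119^55 ≡ 1 (mod 121) ✓
Hence ord(119) = 55.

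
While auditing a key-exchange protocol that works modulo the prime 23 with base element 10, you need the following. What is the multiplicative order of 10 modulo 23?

The order of 10 must divide φ(23) = 23 − 1 = 22 = 2 · 11.
Divisors of 22: 1, 2, 11, 22.
Evaluate successive powers at the divisors of 22:
10^1 ≡ 10
10^2 ≡ 8
10^11 ≡ 22
10^22 ≡ 1
So ord_23(10) = 22.

22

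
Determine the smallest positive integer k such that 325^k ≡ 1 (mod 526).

The order of 325 must divide φ(526) = φ(2)·φ(263) = 1·262 = 262 = 2 · 131.
Divisors of 262: 1, 2, 131, 262.
Evaluate successive powers at the divisors of 262:
325^1 ≡ 325 (mod 526)
325^2 ≡ 425 (mod 526)
325^131 ≡ 1 (mod 526) ✓
Therefore the multiplicative order of 325 modulo 526 is 131.

131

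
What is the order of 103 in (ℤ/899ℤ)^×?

105

Since 103 ∈ (Z/899Z)^×, its order divides φ(899) = φ(29·31) = (29−1)·(31−1) = 28·30 = 840 = 2^3 · 3 · 5 · 7.
Divisors of 840: 1, 2, 3, 4, 5, 6, 7, 8, 10, 12, 14, 15, 20, 21, 24, 28, 30, 35, 40, 42, 56, 60, 70, 84, 105, 120, 140, 168, 210, 280, 420, 840.
Check 103^d mod 899 for each divisor in increasing order:
103^1 ≡ 103 (mod 899)
103^2 ≡ 720 (mod 899)
103^3 ≡ 442 (mod 899)
103^4 ≡ 576 (mod 899)
103^5 ≡ 893 (mod 899)
103^6 ≡ 281 (mod 899)
103^7 ≡ 175 (mod 899)
103^8 ≡ 45 (mod 899)
103^10 ≡ 36 (mod 899)
103^12 ≡ 748 (mod 899)
103^14 ≡ 59 (mod 899)
103^15 ≡ 683 (mod 899)
103^20 ≡ 397 (mod 899)
103^21 ≡ 436 (mod 899)
103^24 ≡ 326 (mod 899)
103^28 ≡ 784 (mod 899)
103^30 ≡ 807 (mod 899)
103^35 ≡ 552 (mod 899)
103^40 ≡ 284 (mod 899)
103^42 ≡ 407 (mod 899)
103^56 ≡ 639 (mod 899)
103^60 ≡ 373 (mod 899)
103^70 ≡ 842 (mod 899)
103^84 ≡ 233 (mod 899)
103^105 ≡ 1 (mod 899) ✓
So ord_899(103) = 105.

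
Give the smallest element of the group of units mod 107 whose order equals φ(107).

2

φ(107) = 107 − 1 = 106 = 2 · 53.
g is a primitive root iff g^(106/q) ≢ 1 (mod 107) for each prime q ∈ {2, 53}.
g = 2: 2^53 ≡ 106; 2^2 ≡ 4 — none is 1, so 2 is a primitive root.
So 2 is the smallest generator of (Z/107Z)^×.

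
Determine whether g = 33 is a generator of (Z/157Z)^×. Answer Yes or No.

No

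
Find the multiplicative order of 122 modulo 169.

The order of 122 must divide φ(169) = φ(13^2) = 13·(13−1) = 156 = 2^2 · 3 · 13.
Divisors of 156: 1, 2, 3, 4, 6, 12, 13, 26, 39, 52, 78, 156.
Evaluate successive powers at the divisors of 156:
122^1 ≡ 122 (mod 169)
122^2 ≡ 12 (mod 169)
122^3 ≡ 112 (mod 169)
122^4 ≡ 144 (mod 169)
122^6 ≡ 38 (mod 169)
122^12 ≡ 92 (mod 169)
122^13 ≡ 70 (mod 169)
122^26 ≡ 168 (mod 169)
122^39 ≡ 99 (mod 169)
122^52 ≡ 1 (mod 169) ✓
Hence ord(122) = 52.

52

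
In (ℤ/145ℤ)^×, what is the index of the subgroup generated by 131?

4

ord(131) | φ(145) = φ(5·29) = (5−1)·(29−1) = 4·28 = 112 = 2^4 · 7.
Divisors of 112: 1, 2, 4, 7, 8, 14, 16, 28, 56, 112.
Compute 131^d (mod 145) for the divisors d until we hit 1:
131^1 ≡ 131 (mod 145)
131^2 ≡ 51 (mod 145)
131^4 ≡ 136 (mod 145)
131^7 ≡ 46 (mod 145)
131^8 ≡ 81 (mod 145)
131^14 ≡ 86 (mod 145)
131^16 ≡ 36 (mod 145)
131^28 ≡ 1 (mod 145) ✓
Thus |⟨131⟩| = ord(131) = 28.
The index is φ(145) / ord(131) = 112 / 28 = 4.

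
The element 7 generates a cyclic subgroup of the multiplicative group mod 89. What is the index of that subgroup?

1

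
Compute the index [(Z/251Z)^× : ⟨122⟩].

2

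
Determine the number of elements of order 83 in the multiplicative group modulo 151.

0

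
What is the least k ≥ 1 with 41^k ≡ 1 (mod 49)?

By Lagrange's theorem, ord_49(41) divides φ(49) = φ(7^2) = 7·(7−1) = 42 = 2 · 3 · 7.
Divisors of 42: 1, 2, 3, 6, 7, 14, 21, 42.
Test each divisor d:
41^1 ≡ 41 (mod 49)
41^2 ≡ 15 (mod 49)
41^3 ≡ 27 (mod 49)
41^6 ≡ 43 (mod 49)
41^7 ≡ 48 (mod 49)
41^14 ≡ 1 (mod 49) ✓
The smallest such exponent is 14, so the order of 41 is 14.

14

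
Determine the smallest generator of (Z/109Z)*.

6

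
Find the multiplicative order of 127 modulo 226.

28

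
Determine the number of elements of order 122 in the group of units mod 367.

φ(367) = 367 − 1 = 366 = 2 · 3 · 61.
Since (Z/367Z)^× is cyclic of order 366, the number of elements of order d is φ(d) when d | 366 and 0 otherwise.
122 = 2 · 61 divides 366, and φ(122) = 60.

60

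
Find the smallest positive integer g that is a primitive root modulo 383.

5

φ(383) = 383 − 1 = 382 = 2 · 191.
g is a primitive root iff g^(382/q) ≢ 1 (mod 383) for each prime q ∈ {2, 191}.
g = 2: 2^191 ≡ 1 — hits 1, so not a primitive root.
g = 3: 3^191 ≡ 1 — hits 1, so not a primitive root.
g = 4: 4^191 ≡ 1 — hits 1, so not a primitive root.
g = 5: 5^191 ≡ 382; 5^2 ≡ 25 — none is 1, so 5 is a primitive root.
So 5 is the smallest generator of (Z/383Z)^×.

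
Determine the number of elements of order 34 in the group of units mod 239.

φ(239) = 239 − 1 = 238 = 2 · 7 · 17.
In a cyclic group of order 238, there are φ(d) elements of order d for each divisor d of 238, and zero for non-divisors.
34 = 2 · 17 divides 238, and φ(34) = 16.

16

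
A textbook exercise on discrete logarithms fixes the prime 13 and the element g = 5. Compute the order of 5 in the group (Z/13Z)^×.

4

ord(5) | φ(13) = 13 − 1 = 12 = 2^2 · 3.
Divisors of 12: 1, 2, 3, 4, 6, 12.
Compute 5^d (mod 13) for the divisors d until we hit 1:
5^1 ≡ 5 (mod 13)
5^2 ≡ 12 (mod 13)
5^3 ≡ 8 (mod 13)
5^4 ≡ 1 (mod 13) ✓
So ord_13(5) = 4.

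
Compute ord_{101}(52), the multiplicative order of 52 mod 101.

25

ord(52) | φ(101) = 101 − 1 = 100 = 2^2 · 5^2.
Divisors of 100: 1, 2, 4, 5, 10, 20, 25, 50, 100.
Evaluate successive powers at the divisors of 100:
52^1 ≡ 52
52^2 ≡ 78
52^4 ≡ 24
52^5 ≡ 36
52^10 ≡ 84
52^20 ≡ 87
52^25 ≡ 1
Hence ord(52) = 25.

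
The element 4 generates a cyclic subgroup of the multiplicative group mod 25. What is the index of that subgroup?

2

Since 4 ∈ (Z/25Z)^×, its order divides φ(25) = φ(5^2) = 5·(5−1) = 20 = 2^2 · 5.
Divisors of 20: 1, 2, 4, 5, 10, 20.
Test each divisor d:
4^1 ≡ 4 (mod 25)
4^2 ≡ 16 (mod 25)
4^4 ≡ 6 (mod 25)
4^5 ≡ 24 (mod 25)
4^10 ≡ 1 (mod 25) ✓
So ord_25(4) = 10, hence |⟨4⟩| = 10.
Index = |(Z/25Z)^×| / |⟨4⟩| = 20 / 10 = 2.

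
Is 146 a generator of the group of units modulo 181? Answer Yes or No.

No

φ(181) = 181 − 1 = 180 = 2^2 · 3^2 · 5.
It suffices to check that the order of 146 is not a proper divisor of 180: compute 146^(180/q) for q ∈ {2, 3, 5}.
146^90 ≡ 180 (mod 181)  [q = 2: ≢ 1 ✓]
146^60 ≡ 1 (mod 181)  [q = 3: ≡ 1 ✗]
146^36 ≡ 59 (mod 181)  [q = 5: ≢ 1 ✓]
The check at q = 3 fails, so 146 generates a proper subgroup.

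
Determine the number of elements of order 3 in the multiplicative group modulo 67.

φ(67) = 67 − 1 = 66 = 2 · 3 · 11.
Since (Z/67Z)^× is cyclic of order 66, the number of elements of order d is φ(d) when d | 66 and 0 otherwise.
3 | 66, and φ(3) = 3 − 1 = 2.

2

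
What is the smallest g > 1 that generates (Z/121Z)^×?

2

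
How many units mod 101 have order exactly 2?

1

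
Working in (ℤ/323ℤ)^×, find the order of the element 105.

144

By Lagrange's theorem, ord_323(105) divides φ(323) = φ(17·19) = (17−1)·(19−1) = 16·18 = 288 = 2^5 · 3^2.
Divisors of 288: 1, 2, 3, 4, 6, 8, 9, 12, 16, 18, 24, 32, 36, 48, 72, 96, 144, 288.
Compute 105^d (mod 323) for the divisors d until we hit 1:
105^1 ≡ 105 (mod 323)
105^2 ≡ 43 (mod 323)
105^3 ≡ 316 (mod 323)
105^4 ≡ 234 (mod 323)
105^6 ≡ 49 (mod 323)
105^8 ≡ 169 (mod 323)
105^9 ≡ 303 (mod 323)
105^12 ≡ 140 (mod 323)
105^16 ≡ 137 (mod 323)
105^18 ≡ 77 (mod 323)
105^24 ≡ 220 (mod 323)
105^32 ≡ 35 (mod 323)
105^36 ≡ 115 (mod 323)
105^48 ≡ 273 (mod 323)
105^72 ≡ 305 (mod 323)
105^96 ≡ 239 (mod 323)
105^144 ≡ 1 (mod 323) ✓
So ord_323(105) = 144.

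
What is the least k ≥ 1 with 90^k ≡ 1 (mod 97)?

The order of 90 must divide φ(97) = 97 − 1 = 96 = 2^5 · 3.
Divisors of 96: 1, 2, 3, 4, 6, 8, 12, 16, 24, 32, 48, 96.
Test each divisor d:
90^1 ≡ 90
90^2 ≡ 49
90^3 ≡ 45
90^4 ≡ 73
90^6 ≡ 85
90^8 ≡ 91
90^12 ≡ 47
90^16 ≡ 36
90^24 ≡ 75
90^32 ≡ 35
90^48 ≡ 96
90^96 ≡ 1
The smallest such exponent is 96, so the order of 90 is 96.

96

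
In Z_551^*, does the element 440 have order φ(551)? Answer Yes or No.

No

551 = 19 · 29 is a product of two distinct odd primes, so (Z/551Z)^× ≅ (Z/19Z)^× × (Z/29Z)^× is not cyclic.
No primitive root modulo 551 exists; in particular 440 is not one.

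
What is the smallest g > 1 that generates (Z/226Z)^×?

φ(226) = φ(2)·φ(113) = 1·112 = 112 = 2^4 · 7.
g is a primitive root iff g^(112/q) ≢ 1 (mod 226) for each prime q ∈ {2, 7}.
g = 2: gcd(2, 226) = 2 > 1, not a unit — skip.
g = 3: 3^56 ≡ 225; 3^16 ≡ 49 — none is 1, so 3 is a primitive root.
So 3 is the smallest generator of (Z/226Z)^×.

3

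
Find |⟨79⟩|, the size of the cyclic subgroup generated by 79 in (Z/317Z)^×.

79

By Lagrange's theorem, ord_317(79) divides φ(317) = 317 − 1 = 316 = 2^2 · 79.
Divisors of 316: 1, 2, 4, 79, 158, 316.
Evaluate successive powers at the divisors of 316:
79^1 ≡ 79
79^2 ≡ 218
79^4 ≡ 291
79^79 ≡ 1
So ord_317(79) = 79.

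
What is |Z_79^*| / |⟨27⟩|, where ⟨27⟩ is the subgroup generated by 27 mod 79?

Since 27 ∈ (Z/79Z)^×, its order divides φ(79) = 79 − 1 = 78 = 2 · 3 · 13.
Divisors of 78: 1, 2, 3, 6, 13, 26, 39, 78.
Test each divisor d:
27^1 ≡ 27
27^2 ≡ 18
27^3 ≡ 12
27^6 ≡ 65
27^13 ≡ 78
27^26 ≡ 1
So ord_79(27) = 26, hence |⟨27⟩| = 26.
The index is φ(79) / ord(27) = 78 / 26 = 3.

3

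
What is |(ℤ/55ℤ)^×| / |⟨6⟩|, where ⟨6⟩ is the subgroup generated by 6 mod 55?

4

ord(6) | φ(55) = φ(5·11) = (5−1)·(11−1) = 4·10 = 40 = 2^3 · 5.
Divisors of 40: 1, 2, 4, 5, 8, 10, 20, 40.
Check 6^d mod 55 for each divisor in increasing order:
6^1 ≡ 6 (mod 55)
6^2 ≡ 36 (mod 55)
6^4 ≡ 31 (mod 55)
6^5 ≡ 21 (mod 55)
6^8 ≡ 26 (mod 55)
6^10 ≡ 1 (mod 55) ✓
The order of 6 is 10, so the subgroup it generates has 10 elements.
Index = |(Z/55Z)^×| / |⟨6⟩| = 40 / 10 = 4.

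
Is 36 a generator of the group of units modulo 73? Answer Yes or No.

No

φ(73) = 73 − 1 = 72 = 2^3 · 3^2.
An element g generates (Z/73Z)^× iff g^(72/q) ≢ 1 (mod 73) for each prime q ∈ {2, 3}.
36^36 ≡ 1 (mod 73)  [q = 2: ≡ 1 ✗]
36^24 ≡ 8 (mod 73)  [q = 3: ≢ 1 ✓]
36^36 ≡ 1 shows ord(36) | 36, strictly less than φ(73); not a primitive root.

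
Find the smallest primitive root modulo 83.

φ(83) = 83 − 1 = 82 = 2 · 41.
Test candidates g = 2, 3, … against the prime factors q ∈ {2, 41} of φ(83): g is a generator iff g^(82/q) ≢ 1 for every such q.
g = 2: 2^41 ≡ 82; 2^2 ≡ 4 — none is 1, so 2 is a primitive root.
Hence the least primitive root of 83 is 2.

2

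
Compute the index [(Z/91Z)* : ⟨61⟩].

12

Since 61 ∈ (Z/91Z)^×, its order divides φ(91) = φ(7·13) = (7−1)·(13−1) = 6·12 = 72 = 2^3 · 3^2.
Divisors of 72: 1, 2, 3, 4, 6, 8, 9, 12, 18, 24, 36, 72.
Test each divisor d:
61^1 ≡ 61 (mod 91)
61^2 ≡ 81 (mod 91)
61^3 ≡ 27 (mod 91)
61^4 ≡ 9 (mod 91)
61^6 ≡ 1 (mod 91) ✓
Thus |⟨61⟩| = ord(61) = 6.
[(Z/91Z)^× : ⟨61⟩] = 72/6 = 12.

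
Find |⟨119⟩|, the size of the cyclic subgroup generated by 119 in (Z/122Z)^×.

5

Since 119 ∈ (Z/122Z)^×, its order divides φ(122) = φ(2)·φ(61) = 1·60 = 60 = 2^2 · 3 · 5.
Divisors of 60: 1, 2, 3, 4, 5, 6, 10, 12, 15, 20, 30, 60.
Evaluate successive powers at the divisors of 60:
119^1 ≡ 119 (mod 122)
119^2 ≡ 9 (mod 122)
119^3 ≡ 95 (mod 122)
119^4 ≡ 81 (mod 122)
119^5 ≡ 1 (mod 122) ✓
The smallest such exponent is 5, so the order of 119 is 5.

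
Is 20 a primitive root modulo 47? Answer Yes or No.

φ(47) = 47 − 1 = 46 = 2 · 23.
Test 20^(46/q) mod 47 for each prime factor q of 46:
20^23 ≡ 46 (mod 47)  [q = 2: ≢ 1 ✓]
20^2 ≡ 24 (mod 47)  [q = 23: ≢ 1 ✓]
Every test exponent gives a nontrivial residue, hence 20 generates the full group.

Yes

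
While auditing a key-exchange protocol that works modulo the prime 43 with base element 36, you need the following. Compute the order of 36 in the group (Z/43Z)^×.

3

Since 36 ∈ (Z/43Z)^×, its order divides φ(43) = 43 − 1 = 42 = 2 · 3 · 7.
Divisors of 42: 1, 2, 3, 6, 7, 14, 21, 42.
Evaluate successive powers at the divisors of 42:
36^1 ≡ 36 (mod 43)
36^2 ≡ 6 (mod 43)
36^3 ≡ 1 (mod 43) ✓
So ord_43(36) = 3.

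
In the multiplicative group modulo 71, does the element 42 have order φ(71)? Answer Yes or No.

φ(71) = 71 − 1 = 70 = 2 · 5 · 7.
Test 42^(70/q) mod 71 for each prime factor q of 70:
42^35 ≡ 70 (mod 71)  [q = 2: ≢ 1 ✓]
42^14 ≡ 57 (mod 71)  [q = 5: ≢ 1 ✓]
42^10 ≡ 48 (mod 71)  [q = 7: ≢ 1 ✓]
None equal 1, so ord_71(42) = 70: 42 is a primitive root.

Yes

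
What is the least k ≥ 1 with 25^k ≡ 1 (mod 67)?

11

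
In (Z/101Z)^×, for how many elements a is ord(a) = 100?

φ(101) = 101 − 1 = 100 = 2^2 · 5^2.
(Z/101Z)^× is cyclic (|G| = 100); a cyclic group of order m has exactly φ(d) elements of each order d | m, and none otherwise.
100 = 2^2 · 5^2 divides 100, and φ(100) = 40.

40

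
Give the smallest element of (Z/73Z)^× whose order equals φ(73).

5

φ(73) = 73 − 1 = 72 = 2^3 · 3^2.
g is a primitive root iff g^(72/q) ≢ 1 (mod 73) for each prime q ∈ {2, 3}.
g = 2: 2^36 ≡ 1 — hits 1, so not a primitive root.
g = 3: 3^36 ≡ 1 — hits 1, so not a primitive root.
g = 4: 4^36 ≡ 1 — hits 1, so not a primitive root.
g = 5: 5^36 ≡ 72; 5^24 ≡ 8 — none is 1, so 5 is a primitive root.
Hence the least primitive root of 73 is 5.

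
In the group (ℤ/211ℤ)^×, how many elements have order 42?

12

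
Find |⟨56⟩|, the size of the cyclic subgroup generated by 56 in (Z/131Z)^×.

130

ord(56) | φ(131) = 131 − 1 = 130 = 2 · 5 · 13.
Divisors of 130: 1, 2, 5, 10, 13, 26, 65, 130.
Test each divisor d:
56^1 ≡ 56 (mod 131)
56^2 ≡ 123 (mod 131)
56^5 ≡ 47 (mod 131)
56^10 ≡ 113 (mod 131)
56^13 ≡ 73 (mod 131)
56^26 ≡ 89 (mod 131)
56^65 ≡ 130 (mod 131)
56^130 ≡ 1 (mod 131) ✓
So ord_131(56) = 130.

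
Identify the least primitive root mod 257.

3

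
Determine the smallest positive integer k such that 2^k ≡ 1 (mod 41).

20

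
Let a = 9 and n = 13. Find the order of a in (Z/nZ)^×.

3

The order of 9 must divide φ(13) = 13 − 1 = 12 = 2^2 · 3.
Divisors of 12: 1, 2, 3, 4, 6, 12.
Check 9^d mod 13 for each divisor in increasing order:
9^1 ≡ 9 (mod 13)
9^2 ≡ 3 (mod 13)
9^3 ≡ 1 (mod 13) ✓
Therefore the multiplicative order of 9 modulo 13 is 3.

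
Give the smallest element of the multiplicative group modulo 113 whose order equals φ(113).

φ(113) = 113 − 1 = 112 = 2^4 · 7.
Test candidates g = 2, 3, … against the prime factors q ∈ {2, 7} of φ(113): g is a generator iff g^(112/q) ≢ 1 for every such q.
g = 2: 2^56 ≡ 1 — hits 1, so not a primitive root.
g = 3: 3^56 ≡ 112; 3^16 ≡ 49 — none is 1, so 3 is a primitive root.
The smallest primitive root modulo 113 is 3.

3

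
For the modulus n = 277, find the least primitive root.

φ(277) = 277 − 1 = 276 = 2^2 · 3 · 23.
g is a primitive root iff g^(276/q) ≢ 1 (mod 277) for each prime q ∈ {2, 3, 23}.
g = 2: 2^138 ≡ 276; 2^92 ≡ 1 — hits 1, so not a primitive root.
g = 3: 3^138 ≡ 1 — hits 1, so not a primitive root.
g = 4: 4^138 ≡ 1 — hits 1, so not a primitive root.
g = 5: 5^138 ≡ 276; 5^92 ≡ 116; 5^12 ≡ 27 — none is 1, so 5 is a primitive root.
The smallest primitive root modulo 277 is 5.

5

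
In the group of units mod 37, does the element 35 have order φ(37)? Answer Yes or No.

Yes

φ(37) = 37 − 1 = 36 = 2^2 · 3^2.
It suffices to check that the order of 35 is not a proper divisor of 36: compute 35^(36/q) for q ∈ {2, 3}.
35^18 ≡ 36 (mod 37)  [q = 2: ≢ 1 ✓]
35^12 ≡ 26 (mod 37)  [q = 3: ≢ 1 ✓]
Every test exponent gives a nontrivial residue, hence 35 generates the full group.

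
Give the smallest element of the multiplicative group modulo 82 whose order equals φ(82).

7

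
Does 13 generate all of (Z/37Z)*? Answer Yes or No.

φ(37) = 37 − 1 = 36 = 2^2 · 3^2.
It suffices to check that the order of 13 is not a proper divisor of 36: compute 13^(36/q) for q ∈ {2, 3}.
13^18 ≡ 36 (mod 37)  [q = 2: ≢ 1 ✓]
13^12 ≡ 10 (mod 37)  [q = 3: ≢ 1 ✓]
Every test exponent gives a nontrivial residue, hence 13 generates the full group.

Yes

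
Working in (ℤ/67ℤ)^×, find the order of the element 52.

The order of 52 must divide φ(67) = 67 − 1 = 66 = 2 · 3 · 11.
Divisors of 66: 1, 2, 3, 6, 11, 22, 33, 66.
Check 52^d mod 67 for each divisor in increasing order:
52^1 ≡ 52
52^2 ≡ 24
52^3 ≡ 42
52^6 ≡ 22
52^11 ≡ 66
52^22 ≡ 1
Hence ord(52) = 22.

22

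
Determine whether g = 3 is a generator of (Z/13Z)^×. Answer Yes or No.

No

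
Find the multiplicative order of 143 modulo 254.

ord(143) | φ(254) = φ(2)·φ(127) = 1·126 = 126 = 2 · 3^2 · 7.
Divisors of 126: 1, 2, 3, 6, 7, 9, 14, 18, 21, 42, 63, 126.
Check 143^d mod 254 for each divisor in increasing order:
143^1 ≡ 143 (mod 254)
143^2 ≡ 129 (mod 254)
143^3 ≡ 159 (mod 254)
143^6 ≡ 135 (mod 254)
143^7 ≡ 1 (mod 254) ✓
Hence ord(143) = 7.

7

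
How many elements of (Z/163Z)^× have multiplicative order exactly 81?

54

φ(163) = 163 − 1 = 162 = 2 · 3^4.
Since (Z/163Z)^× is cyclic of order 162, the number of elements of order d is φ(d) when d | 162 and 0 otherwise.
81 = 3^4 divides 162, and φ(81) = 54.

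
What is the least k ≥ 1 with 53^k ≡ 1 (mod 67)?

22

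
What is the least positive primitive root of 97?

5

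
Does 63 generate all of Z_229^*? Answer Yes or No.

φ(229) = 229 − 1 = 228 = 2^2 · 3 · 19.
Test 63^(228/q) mod 229 for each prime factor q of 228:
63^114 ≡ 228 (mod 229)  [q = 2: ≢ 1 ✓]
63^76 ≡ 134 (mod 229)  [q = 3: ≢ 1 ✓]
63^12 ≡ 60 (mod 229)  [q = 19: ≢ 1 ✓]
Every test exponent gives a nontrivial residue, hence 63 generates the full group.

Yes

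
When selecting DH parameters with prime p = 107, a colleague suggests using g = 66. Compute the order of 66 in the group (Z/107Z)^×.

106

Since 66 ∈ (Z/107Z)^×, its order divides φ(107) = 107 − 1 = 106 = 2 · 53.
Divisors of 106: 1, 2, 53, 106.
Evaluate successive powers at the divisors of 106:
66^1 ≡ 66
66^2 ≡ 76
66^53 ≡ 106
66^106 ≡ 1
The smallest such exponent is 106, so the order of 66 is 106.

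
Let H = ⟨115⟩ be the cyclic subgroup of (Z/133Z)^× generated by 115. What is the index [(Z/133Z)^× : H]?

18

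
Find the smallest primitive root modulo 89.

φ(89) = 89 − 1 = 88 = 2^3 · 11.
Test candidates g = 2, 3, … against the prime factors q ∈ {2, 11} of φ(89): g is a generator iff g^(88/q) ≢ 1 for every such q.
g = 2: 2^44 ≡ 1 — hits 1, so not a primitive root.
g = 3: 3^44 ≡ 88; 3^8 ≡ 64 — none is 1, so 3 is a primitive root.
The smallest primitive root modulo 89 is 3.

3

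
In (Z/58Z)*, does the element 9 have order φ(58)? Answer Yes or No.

No

φ(58) = φ(2)·φ(29) = 1·28 = 28 = 2^2 · 7.
Test 9^(28/q) mod 58 for each prime factor q of 28:
9^14 ≡ 1 (mod 58)  [q = 2: ≡ 1 ✗]
9^4 ≡ 7 (mod 58)  [q = 7: ≢ 1 ✓]
The check at q = 2 fails, so 9 generates a proper subgroup.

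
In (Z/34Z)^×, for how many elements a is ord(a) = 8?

4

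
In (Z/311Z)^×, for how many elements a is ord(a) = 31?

φ(311) = 311 − 1 = 310 = 2 · 5 · 31.
Since (Z/311Z)^× is cyclic of order 310, the number of elements of order d is φ(d) when d | 310 and 0 otherwise.
31 | 310, and φ(31) = 31 − 1 = 30.

30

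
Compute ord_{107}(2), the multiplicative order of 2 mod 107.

By Lagrange's theorem, ord_107(2) divides φ(107) = 107 − 1 = 106 = 2 · 53.
Divisors of 106: 1, 2, 53, 106.
Test each divisor d:
2^1 ≡ 2 (mod 107)
2^2 ≡ 4 (mod 107)
2^53 ≡ 106 (mod 107)
2^106 ≡ 1 (mod 107) ✓
The smallest such exponent is 106, so the order of 2 is 106.

106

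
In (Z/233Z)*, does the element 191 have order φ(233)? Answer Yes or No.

φ(233) = 233 − 1 = 232 = 2^3 · 29.
It suffices to check that the order of 191 is not a proper divisor of 232: compute 191^(232/q) for q ∈ {2, 29}.
191^116 ≡ 232 (mod 233)  [q = 2: ≢ 1 ✓]
191^8 ≡ 128 (mod 233)  [q = 29: ≢ 1 ✓]
None equal 1, so ord_233(191) = 232: 191 is a primitive root.

Yes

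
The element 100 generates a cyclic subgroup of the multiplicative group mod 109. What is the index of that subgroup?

By Lagrange's theorem, ord_109(100) divides φ(109) = 109 − 1 = 108 = 2^2 · 3^3.
Divisors of 108: 1, 2, 3, 4, 6, 9, 12, 18, 27, 36, 54, 108.
Check 100^d mod 109 for each divisor in increasing order:
100^1 ≡ 100 (mod 109)
100^2 ≡ 81 (mod 109)
100^3 ≡ 34 (mod 109)
100^4 ≡ 21 (mod 109)
100^6 ≡ 66 (mod 109)
100^9 ≡ 64 (mod 109)
100^12 ≡ 105 (mod 109)
100^18 ≡ 63 (mod 109)
100^27 ≡ 108 (mod 109)
100^36 ≡ 45 (mod 109)
100^54 ≡ 1 (mod 109) ✓
The order of 100 is 54, so the subgroup it generates has 54 elements.
The index is φ(109) / ord(100) = 108 / 54 = 2.

2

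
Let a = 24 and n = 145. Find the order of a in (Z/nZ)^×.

14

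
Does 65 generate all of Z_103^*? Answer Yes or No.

φ(103) = 103 − 1 = 102 = 2 · 3 · 17.
It suffices to check that the order of 65 is not a proper divisor of 102: compute 65^(102/q) for q ∈ {2, 3, 17}.
65^51 ≡ 102 (mod 103)  [q = 2: ≢ 1 ✓]
65^34 ≡ 56 (mod 103)  [q = 3: ≢ 1 ✓]
65^6 ≡ 8 (mod 103)  [q = 17: ≢ 1 ✓]
Every test exponent gives a nontrivial residue, hence 65 generates the full group.

Yes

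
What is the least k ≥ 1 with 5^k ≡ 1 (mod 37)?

36

The order of 5 must divide φ(37) = 37 − 1 = 36 = 2^2 · 3^2.
Divisors of 36: 1, 2, 3, 4, 6, 9, 12, 18, 36.
Evaluate successive powers at the divisors of 36:
5^1 ≡ 5 (mod 37)
5^2 ≡ 25 (mod 37)
5^3 ≡ 14 (mod 37)
5^4 ≡ 33 (mod 37)
5^6 ≡ 11 (mod 37)
5^9 ≡ 6 (mod 37)
5^12 ≡ 10 (mod 37)
5^18 ≡ 36 (mod 37)
5^36 ≡ 1 (mod 37) ✓
The smallest such exponent is 36, so the order of 5 is 36.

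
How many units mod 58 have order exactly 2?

φ(58) = φ(2)·φ(29) = 1·28 = 28 = 2^2 · 7.
In a cyclic group of order 28, there are φ(d) elements of order d for each divisor d of 28, and zero for non-divisors.
2 | 28, and φ(2) = 2 − 1 = 1.

1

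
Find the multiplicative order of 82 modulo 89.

88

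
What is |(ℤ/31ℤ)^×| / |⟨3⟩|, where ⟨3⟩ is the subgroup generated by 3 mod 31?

1

The order of 3 must divide φ(31) = 31 − 1 = 30 = 2 · 3 · 5.
Divisors of 30: 1, 2, 3, 5, 6, 10, 15, 30.
Compute 3^d (mod 31) for the divisors d until we hit 1:
3^1 ≡ 3 (mod 31)
3^2 ≡ 9 (mod 31)
3^3 ≡ 27 (mod 31)
3^5 ≡ 26 (mod 31)
3^6 ≡ 16 (mod 31)
3^10 ≡ 25 (mod 31)
3^15 ≡ 30 (mod 31)
3^30 ≡ 1 (mod 31) ✓
Thus |⟨3⟩| = ord(3) = 30.
The index is φ(31) / ord(3) = 30 / 30 = 1.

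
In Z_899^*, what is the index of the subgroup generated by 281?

By Lagrange's theorem, ord_899(281) divides φ(899) = φ(29·31) = (29−1)·(31−1) = 28·30 = 840 = 2^3 · 3 · 5 · 7.
Divisors of 840: 1, 2, 3, 4, 5, 6, 7, 8, 10, 12, 14, 15, 20, 21, 24, 28, 30, 35, 40, 42, 56, 60, 70, 84, 105, 120, 140, 168, 210, 280, 420, 840.
Compute 281^d (mod 899) for the divisors d until we hit 1:
281^1 ≡ 281 (mod 899)
281^2 ≡ 748 (mod 899)
281^3 ≡ 721 (mod 899)
281^4 ≡ 326 (mod 899)
281^5 ≡ 807 (mod 899)
281^6 ≡ 219 (mod 899)
281^7 ≡ 407 (mod 899)
281^8 ≡ 194 (mod 899)
281^10 ≡ 373 (mod 899)
281^12 ≡ 314 (mod 899)
281^14 ≡ 233 (mod 899)
281^15 ≡ 745 (mod 899)
281^20 ≡ 683 (mod 899)
281^21 ≡ 436 (mod 899)
281^24 ≡ 605 (mod 899)
281^28 ≡ 349 (mod 899)
281^30 ≡ 342 (mod 899)
281^35 ≡ 1 (mod 899) ✓
Thus |⟨281⟩| = ord(281) = 35.
The index is φ(899) / ord(281) = 840 / 35 = 24.

24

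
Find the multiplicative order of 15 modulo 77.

5

ord(15) | φ(77) = φ(7·11) = (7−1)·(11−1) = 6·10 = 60 = 2^2 · 3 · 5.
Divisors of 60: 1, 2, 3, 4, 5, 6, 10, 12, 15, 20, 30, 60.
Test each divisor d:
15^1 ≡ 15 (mod 77)
15^2 ≡ 71 (mod 77)
15^3 ≡ 64 (mod 77)
15^4 ≡ 36 (mod 77)
15^5 ≡ 1 (mod 77) ✓
The smallest such exponent is 5, so the order of 15 is 5.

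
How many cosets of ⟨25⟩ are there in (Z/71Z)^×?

14

ord(25) | φ(71) = 71 − 1 = 70 = 2 · 5 · 7.
Divisors of 70: 1, 2, 5, 7, 10, 14, 35, 70.
Test each divisor d:
25^1 ≡ 25
25^2 ≡ 57
25^5 ≡ 1
So ord_71(25) = 5, hence |⟨25⟩| = 5.
[(Z/71Z)^× : ⟨25⟩] = 70/5 = 14.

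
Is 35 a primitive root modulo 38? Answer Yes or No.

No

φ(38) = φ(2)·φ(19) = 1·18 = 18 = 2 · 3^2.
An element g generates (Z/38Z)^× iff g^(18/q) ≢ 1 (mod 38) for each prime q ∈ {2, 3}.
35^9 ≡ 1 (mod 38)  [q = 2: ≡ 1 ✗]
35^6 ≡ 7 (mod 38)  [q = 3: ≢ 1 ✓]
Since 35^9 ≡ 1, the order of 35 divides 9 < 18, so 35 is not a primitive root.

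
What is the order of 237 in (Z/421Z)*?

Since 237 ∈ (Z/421Z)^×, its order divides φ(421) = 421 − 1 = 420 = 2^2 · 3 · 5 · 7.
Divisors of 420: 1, 2, 3, 4, 5, 6, 7, 10, 12, 14, 15, 20, 21, 28, 30, 35, 42, 60, 70, 84, 105, 140, 210, 420.
Test each divisor d:
237^1 ≡ 237 (mod 421)
237^2 ≡ 176 (mod 421)
237^3 ≡ 33 (mod 421)
237^4 ≡ 243 (mod 421)
237^5 ≡ 335 (mod 421)
237^6 ≡ 247 (mod 421)
237^7 ≡ 20 (mod 421)
237^10 ≡ 239 (mod 421)
237^12 ≡ 385 (mod 421)
237^14 ≡ 400 (mod 421)
237^15 ≡ 75 (mod 421)
237^20 ≡ 286 (mod 421)
237^21 ≡ 1 (mod 421) ✓
The smallest such exponent is 21, so the order of 237 is 21.

21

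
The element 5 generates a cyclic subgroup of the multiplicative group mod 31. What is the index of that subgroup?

By Lagrange's theorem, ord_31(5) divides φ(31) = 31 − 1 = 30 = 2 · 3 · 5.
Divisors of 30: 1, 2, 3, 5, 6, 10, 15, 30.
Compute 5^d (mod 31) for the divisors d until we hit 1:
5^1 ≡ 5 (mod 31)
5^2 ≡ 25 (mod 31)
5^3 ≡ 1 (mod 31) ✓
The order of 5 is 3, so the subgroup it generates has 3 elements.
Index = |(Z/31Z)^×| / |⟨5⟩| = 30 / 3 = 10.

10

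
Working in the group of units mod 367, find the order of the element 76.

ord(76) | φ(367) = 367 − 1 = 366 = 2 · 3 · 61.
Divisors of 366: 1, 2, 3, 6, 61, 122, 183, 366.
Check 76^d mod 367 for each divisor in increasing order:
76^1 ≡ 76
76^2 ≡ 271
76^3 ≡ 44
76^6 ≡ 101
76^61 ≡ 284
76^122 ≡ 283
76^183 ≡ 366
76^366 ≡ 1
So ord_367(76) = 366.

366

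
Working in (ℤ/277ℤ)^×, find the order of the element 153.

ord(153) | φ(277) = 277 − 1 = 276 = 2^2 · 3 · 23.
Divisors of 276: 1, 2, 3, 4, 6, 12, 23, 46, 69, 92, 138, 276.
Test each divisor d:
153^1 ≡ 153
153^2 ≡ 141
153^3 ≡ 244
153^4 ≡ 214
153^6 ≡ 258
153^12 ≡ 84
153^23 ≡ 95
153^46 ≡ 161
153^69 ≡ 60
153^92 ≡ 160
153^138 ≡ 276
153^276 ≡ 1
The smallest such exponent is 276, so the order of 153 is 276.

276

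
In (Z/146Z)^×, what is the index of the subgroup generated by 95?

Since 95 ∈ (Z/146Z)^×, its order divides φ(146) = φ(2)·φ(73) = 1·72 = 72 = 2^3 · 3^2.
Divisors of 72: 1, 2, 3, 4, 6, 8, 9, 12, 18, 24, 36, 72.
Check 95^d mod 146 for each divisor in increasing order:
95^1 ≡ 95
95^2 ≡ 119
95^3 ≡ 63
95^4 ≡ 145
95^6 ≡ 27
95^8 ≡ 1
Thus |⟨95⟩| = ord(95) = 8.
[(Z/146Z)^× : ⟨95⟩] = 72/8 = 9.

9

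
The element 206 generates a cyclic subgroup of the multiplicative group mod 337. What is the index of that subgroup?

4

ord(206) | φ(337) = 337 − 1 = 336 = 2^4 · 3 · 7.
Divisors of 336: 1, 2, 3, 4, 6, 7, 8, 12, 14, 16, 21, 24, 28, 42, 48, 56, 84, 112, 168, 336.
Test each divisor d:
206^1 ≡ 206 (mod 337)
206^2 ≡ 311 (mod 337)
206^3 ≡ 36 (mod 337)
206^4 ≡ 2 (mod 337)
206^6 ≡ 285 (mod 337)
206^7 ≡ 72 (mod 337)
206^8 ≡ 4 (mod 337)
206^12 ≡ 8 (mod 337)
206^14 ≡ 129 (mod 337)
206^16 ≡ 16 (mod 337)
206^21 ≡ 189 (mod 337)
206^24 ≡ 64 (mod 337)
206^28 ≡ 128 (mod 337)
206^42 ≡ 336 (mod 337)
206^48 ≡ 52 (mod 337)
206^56 ≡ 208 (mod 337)
206^84 ≡ 1 (mod 337) ✓
Thus |⟨206⟩| = ord(206) = 84.
The index is φ(337) / ord(206) = 336 / 84 = 4.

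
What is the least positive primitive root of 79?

3

φ(79) = 79 − 1 = 78 = 2 · 3 · 13.
Test candidates g = 2, 3, … against the prime factors q ∈ {2, 3, 13} of φ(79): g is a generator iff g^(78/q) ≢ 1 for every such q.
g = 2: 2^39 ≡ 1 — hits 1, so not a primitive root.
g = 3: 3^39 ≡ 78; 3^26 ≡ 23; 3^6 ≡ 18 — none is 1, so 3 is a primitive root.
So 3 is the smallest generator of (Z/79Z)^×.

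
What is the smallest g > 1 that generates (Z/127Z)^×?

3

φ(127) = 127 − 1 = 126 = 2 · 3^2 · 7.
Test candidates g = 2, 3, … against the prime factors q ∈ {2, 3, 7} of φ(127): g is a generator iff g^(126/q) ≢ 1 for every such q.
g = 2: 2^63 ≡ 1 — hits 1, so not a primitive root.
g = 3: 3^63 ≡ 126; 3^42 ≡ 107; 3^18 ≡ 4 — none is 1, so 3 is a primitive root.
Hence the least primitive root of 127 is 3.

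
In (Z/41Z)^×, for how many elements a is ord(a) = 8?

4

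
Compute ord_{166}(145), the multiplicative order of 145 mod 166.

By Lagrange's theorem, ord_166(145) divides φ(166) = φ(2)·φ(83) = 1·82 = 82 = 2 · 41.
Divisors of 82: 1, 2, 41, 82.
Check 145^d mod 166 for each divisor in increasing order:
145^1 ≡ 145
145^2 ≡ 109
145^41 ≡ 165
145^82 ≡ 1
Hence ord(145) = 82.

82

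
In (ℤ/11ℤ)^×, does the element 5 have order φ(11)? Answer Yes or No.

No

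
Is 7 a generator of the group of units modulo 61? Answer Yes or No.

Yes

φ(61) = 61 − 1 = 60 = 2^2 · 3 · 5.
Test 7^(60/q) mod 61 for each prime factor q of 60:
7^30 ≡ 60 (mod 61)  [q = 2: ≢ 1 ✓]
7^20 ≡ 47 (mod 61)  [q = 3: ≢ 1 ✓]
7^12 ≡ 34 (mod 61)  [q = 5: ≢ 1 ✓]
None equal 1, so ord_61(7) = 60: 7 is a primitive root.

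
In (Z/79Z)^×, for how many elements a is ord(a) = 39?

φ(79) = 79 − 1 = 78 = 2 · 3 · 13.
Since (Z/79Z)^× is cyclic of order 78, the number of elements of order d is φ(d) when d | 78 and 0 otherwise.
39 = 3 · 13 divides 78, and φ(39) = 24.

24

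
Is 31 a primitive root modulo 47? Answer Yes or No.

Yes

φ(47) = 47 − 1 = 46 = 2 · 23.
It suffices to check that the order of 31 is not a proper divisor of 46: compute 31^(46/q) for q ∈ {2, 23}.
31^23 ≡ 46 (mod 47)  [q = 2: ≢ 1 ✓]
31^2 ≡ 21 (mod 47)  [q = 23: ≢ 1 ✓]
None equal 1, so ord_47(31) = 46: 31 is a primitive root.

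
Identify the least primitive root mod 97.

5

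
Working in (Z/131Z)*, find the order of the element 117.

ord(117) | φ(131) = 131 − 1 = 130 = 2 · 5 · 13.
Divisors of 130: 1, 2, 5, 10, 13, 26, 65, 130.
Compute 117^d (mod 131) for the divisors d until we hit 1:
117^1 ≡ 117
117^2 ≡ 65
117^5 ≡ 62
117^10 ≡ 45
117^13 ≡ 53
117^26 ≡ 58
117^65 ≡ 1
Therefore the multiplicative order of 117 modulo 131 is 65.

65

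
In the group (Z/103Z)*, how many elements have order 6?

2

φ(103) = 103 − 1 = 102 = 2 · 3 · 17.
(Z/103Z)^× is cyclic (|G| = 102); a cyclic group of order m has exactly φ(d) elements of each order d | m, and none otherwise.
6 = 2 · 3 divides 102, and φ(6) = 2.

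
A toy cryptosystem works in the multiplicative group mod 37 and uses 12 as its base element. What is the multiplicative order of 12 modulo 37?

9

By Lagrange's theorem, ord_37(12) divides φ(37) = 37 − 1 = 36 = 2^2 · 3^2.
Divisors of 36: 1, 2, 3, 4, 6, 9, 12, 18, 36.
Compute 12^d (mod 37) for the divisors d until we hit 1:
12^1 ≡ 12 (mod 37)
12^2 ≡ 33 (mod 37)
12^3 ≡ 26 (mod 37)
12^4 ≡ 16 (mod 37)
12^6 ≡ 10 (mod 37)
12^9 ≡ 1 (mod 37) ✓
The smallest such exponent is 9, so the order of 12 is 9.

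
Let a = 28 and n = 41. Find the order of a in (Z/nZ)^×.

40

Since 28 ∈ (Z/41Z)^×, its order divides φ(41) = 41 − 1 = 40 = 2^3 · 5.
Divisors of 40: 1, 2, 4, 5, 8, 10, 20, 40.
Test each divisor d:
28^1 ≡ 28 (mod 41)
28^2 ≡ 5 (mod 41)
28^4 ≡ 25 (mod 41)
28^5 ≡ 3 (mod 41)
28^8 ≡ 10 (mod 41)
28^10 ≡ 9 (mod 41)
28^20 ≡ 40 (mod 41)
28^40 ≡ 1 (mod 41) ✓
Therefore the multiplicative order of 28 modulo 41 is 40.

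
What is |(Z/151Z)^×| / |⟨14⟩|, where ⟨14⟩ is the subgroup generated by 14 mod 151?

ord(14) | φ(151) = 151 − 1 = 150 = 2 · 3 · 5^2.
Divisors of 150: 1, 2, 3, 5, 6, 10, 15, 25, 30, 50, 75, 150.
Check 14^d mod 151 for each divisor in increasing order:
14^1 ≡ 14
14^2 ≡ 45
14^3 ≡ 26
14^5 ≡ 113
14^6 ≡ 72
14^10 ≡ 85
14^15 ≡ 92
14^25 ≡ 119
14^30 ≡ 8
14^50 ≡ 118
14^75 ≡ 150
14^150 ≡ 1
Thus |⟨14⟩| = ord(14) = 150.
Index = |(Z/151Z)^×| / |⟨14⟩| = 150 / 150 = 1.

1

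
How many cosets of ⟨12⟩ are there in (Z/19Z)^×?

3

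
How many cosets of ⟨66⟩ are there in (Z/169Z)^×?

By Lagrange's theorem, ord_169(66) divides φ(169) = φ(13^2) = 13·(13−1) = 156 = 2^2 · 3 · 13.
Divisors of 156: 1, 2, 3, 4, 6, 12, 13, 26, 39, 52, 78, 156.
Evaluate successive powers at the divisors of 156:
66^1 ≡ 66 (mod 169)
66^2 ≡ 131 (mod 169)
66^3 ≡ 27 (mod 169)
66^4 ≡ 92 (mod 169)
66^6 ≡ 53 (mod 169)
66^12 ≡ 105 (mod 169)
66^13 ≡ 1 (mod 169) ✓
So ord_169(66) = 13, hence |⟨66⟩| = 13.
Index = |(Z/169Z)^×| / |⟨66⟩| = 156 / 13 = 12.

12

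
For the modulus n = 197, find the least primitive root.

2

φ(197) = 197 − 1 = 196 = 2^2 · 7^2.
g is a primitive root iff g^(196/q) ≢ 1 (mod 197) for each prime q ∈ {2, 7}.
g = 2: 2^98 ≡ 196; 2^28 ≡ 104 — none is 1, so 2 is a primitive root.
So 2 is the smallest generator of (Z/197Z)^×.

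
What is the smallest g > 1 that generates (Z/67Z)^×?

φ(67) = 67 − 1 = 66 = 2 · 3 · 11.
g is a primitive root iff g^(66/q) ≢ 1 (mod 67) for each prime q ∈ {2, 3, 11}.
g = 2: 2^33 ≡ 66; 2^22 ≡ 37; 2^6 ≡ 64 — none is 1, so 2 is a primitive root.
Hence the least primitive root of 67 is 2.

2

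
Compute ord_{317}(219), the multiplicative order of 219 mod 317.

316

By Lagrange's theorem, ord_317(219) divides φ(317) = 317 − 1 = 316 = 2^2 · 79.
Divisors of 316: 1, 2, 4, 79, 158, 316.
Evaluate successive powers at the divisors of 316:
219^1 ≡ 219 (mod 317)
219^2 ≡ 94 (mod 317)
219^4 ≡ 277 (mod 317)
219^79 ≡ 114 (mod 317)
219^158 ≡ 316 (mod 317)
219^316 ≡ 1 (mod 317) ✓
So ord_317(219) = 316.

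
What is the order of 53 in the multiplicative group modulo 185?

By Lagrange's theorem, ord_185(53) divides φ(185) = φ(5·37) = (5−1)·(37−1) = 4·36 = 144 = 2^4 · 3^2.
Divisors of 144: 1, 2, 3, 4, 6, 8, 9, 12, 16, 18, 24, 36, 48, 72, 144.
Compute 53^d (mod 185) for the divisors d until we hit 1:
53^1 ≡ 53
53^2 ≡ 34
53^3 ≡ 137
53^4 ≡ 46
53^6 ≡ 84
53^8 ≡ 81
53^9 ≡ 38
53^12 ≡ 26
53^16 ≡ 86
53^18 ≡ 149
53^24 ≡ 121
53^36 ≡ 1
Hence ord(53) = 36.

36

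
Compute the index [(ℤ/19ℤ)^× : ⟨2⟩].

By Lagrange's theorem, ord_19(2) divides φ(19) = 19 − 1 = 18 = 2 · 3^2.
Divisors of 18: 1, 2, 3, 6, 9, 18.
Test each divisor d:
2^1 ≡ 2
2^2 ≡ 4
2^3 ≡ 8
2^6 ≡ 7
2^9 ≡ 18
2^18 ≡ 1
Thus |⟨2⟩| = ord(2) = 18.
[(Z/19Z)^× : ⟨2⟩] = 18/18 = 1.

1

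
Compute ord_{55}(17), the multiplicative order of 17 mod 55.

20

The order of 17 must divide φ(55) = φ(5·11) = (5−1)·(11−1) = 4·10 = 40 = 2^3 · 5.
Divisors of 40: 1, 2, 4, 5, 8, 10, 20, 40.
Evaluate successive powers at the divisors of 40:
17^1 ≡ 17 (mod 55)
17^2 ≡ 14 (mod 55)
17^4 ≡ 31 (mod 55)
17^5 ≡ 32 (mod 55)
17^8 ≡ 26 (mod 55)
17^10 ≡ 34 (mod 55)
17^20 ≡ 1 (mod 55) ✓
The smallest such exponent is 20, so the order of 17 is 20.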